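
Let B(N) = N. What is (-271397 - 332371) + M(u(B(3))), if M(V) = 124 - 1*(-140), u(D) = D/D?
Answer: -603504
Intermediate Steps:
u(D) = 1
M(V) = 264 (M(V) = 124 + 140 = 264)
(-271397 - 332371) + M(u(B(3))) = (-271397 - 332371) + 264 = -603768 + 264 = -603504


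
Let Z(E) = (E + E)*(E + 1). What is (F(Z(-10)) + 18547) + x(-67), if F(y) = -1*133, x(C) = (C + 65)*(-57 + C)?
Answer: 18662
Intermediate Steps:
Z(E) = 2*E*(1 + E) (Z(E) = (2*E)*(1 + E) = 2*E*(1 + E))
x(C) = (-57 + C)*(65 + C) (x(C) = (65 + C)*(-57 + C) = (-57 + C)*(65 + C))
F(y) = -133
(F(Z(-10)) + 18547) + x(-67) = (-133 + 18547) + (-3705 + (-67)² + 8*(-67)) = 18414 + (-3705 + 4489 - 536) = 18414 + 248 = 18662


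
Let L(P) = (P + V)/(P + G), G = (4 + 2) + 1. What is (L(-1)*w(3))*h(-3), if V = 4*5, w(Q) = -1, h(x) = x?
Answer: 19/2 ≈ 9.5000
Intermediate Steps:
G = 7 (G = 6 + 1 = 7)
V = 20
L(P) = (20 + P)/(7 + P) (L(P) = (P + 20)/(P + 7) = (20 + P)/(7 + P))
(L(-1)*w(3))*h(-3) = (((20 - 1)/(7 - 1))*(-1))*(-3) = ((19/6)*(-1))*(-3) = -19/6*(-3) = 19/2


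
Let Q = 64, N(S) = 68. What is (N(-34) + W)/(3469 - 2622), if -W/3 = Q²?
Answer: -12220/847 ≈ -14.427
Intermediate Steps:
W = -12288 (W = -3*64² = -3*4096 = -12288)
(N(-34) + W)/(3469 - 2622) = (68 - 12288)/(3469 - 2622) = -12220/847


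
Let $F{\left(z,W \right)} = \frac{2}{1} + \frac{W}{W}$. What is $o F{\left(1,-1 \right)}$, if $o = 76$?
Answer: $228$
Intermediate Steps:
$F{\left(z,W \right)} = 3$ ($F{\left(z,W \right)} = 2 \cdot 1 + 1 = 2 + 1 = 3$)
$o F{\left(1,-1 \right)} = 76 \cdot 3 = 228$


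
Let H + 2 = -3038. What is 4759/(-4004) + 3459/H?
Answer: -7079299/3043040 ≈ -2.3264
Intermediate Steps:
H = -3040 (H = -2 - 3038 = -3040)
4759/(-4004) + 3459/H = 4759/(-4004) + 3459/(-3040) = 4759*(-1/4004) + 3459*(-1/3040) = -4759/4004 - 3459/3040 = -7079299/3043040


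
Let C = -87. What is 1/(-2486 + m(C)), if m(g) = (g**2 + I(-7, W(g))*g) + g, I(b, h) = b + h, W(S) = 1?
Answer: 1/5518 ≈ 0.00018123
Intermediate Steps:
m(g) = g**2 - 5*g (m(g) = (g**2 + (-7 + 1)*g) + g = (g**2 - 6*g) + g = g**2 - 5*g)
1/(-2486 + m(C)) = 1/(-2486 - 87*(-5 - 87)) = 1/(-2486 - 87*(-92)) = 1/(-2486 + 8004) = 1/5518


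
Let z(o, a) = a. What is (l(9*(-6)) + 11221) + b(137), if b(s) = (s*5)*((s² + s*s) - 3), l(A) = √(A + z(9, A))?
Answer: 25722696 + 6*I*√3 ≈ 2.5723e+7 + 10.392*I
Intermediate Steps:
l(A) = √2*√A (l(A) = √(A + A) = √(2*A) = √2*√A)
b(s) = 5*s*(-3 + 2*s²) (b(s) = (5*s)*((s² + s²) - 3) = (5*s)*(2*s² - 3) = (5*s)*(-3 + 2*s²) = 5*s*(-3 + 2*s²))
(l(9*(-6)) + 11221) + b(137) = (√2*√(9*(-6)) + 11221) + (-15*137 + 10*137³) = (√2*√(-54) + 11221) + (-2055 + 10*2571353) = (√2*(3*I*√6) + 11221) + (-2055 + 25713530) = (6*I*√3 + 11221) + 25711475 = (11221 + 6*I*√3) + 25711475 = 25722696 + 6*I*√3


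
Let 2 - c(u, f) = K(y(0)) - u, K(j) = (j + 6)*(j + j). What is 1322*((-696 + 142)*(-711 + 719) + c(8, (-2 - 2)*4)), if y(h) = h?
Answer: -5845884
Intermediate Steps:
K(j) = 2*j*(6 + j) (K(j) = (6 + j)*(2*j) = 2*j*(6 + j))
c(u, f) = 2 + u (c(u, f) = 2 - (2*0*(6 + 0) - u) = 2 - (2*0*6 - u) = 2 - (0 - u) = 2 - (-1)*u = 2 + u)
1322*((-696 + 142)*(-711 + 719) + c(8, (-2 - 2)*4)) = 1322*((-696 + 142)*(-711 + 719) + (2 + 8)) = 1322*(-554*8 + 10) = 1322*(-4432 + 10) = 1322*(-4422) = -5845884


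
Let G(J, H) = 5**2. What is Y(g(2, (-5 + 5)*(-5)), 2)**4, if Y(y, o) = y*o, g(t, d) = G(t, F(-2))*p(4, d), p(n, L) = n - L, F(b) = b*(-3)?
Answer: 1600000000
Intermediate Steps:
F(b) = -3*b
G(J, H) = 25
g(t, d) = 100 - 25*d (g(t, d) = 25*(4 - d) = 100 - 25*d)
Y(y, o) = o*y
Y(g(2, (-5 + 5)*(-5)), 2)**4 = (2*(100 - 25*(-5 + 5)*(-5)))**4 = (2*(100 - 0*(-5)))**4 = (2*(100 - 25*0))**4 = (2*(100 + 0))**4 = (2*100)**4 = 200**4 = 1600000000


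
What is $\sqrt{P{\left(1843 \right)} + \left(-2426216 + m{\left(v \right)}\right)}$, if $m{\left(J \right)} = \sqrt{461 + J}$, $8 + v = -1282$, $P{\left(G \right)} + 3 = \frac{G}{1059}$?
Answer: $\frac{\sqrt{-2720956558602 + 1121481 i \sqrt{829}}}{1059} \approx 0.0092424 + 1557.6 i$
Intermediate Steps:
$P{\left(G \right)} = -3 + \frac{G}{1059}$
$v = -1290$ ($v = -8 - 1282 = -1290$)
$\sqrt{P{\left(1843 \right)} + \left(-2426216 + m{\left(v \right)}\right)} = \sqrt{\left(-3 + \frac{1}{1059} \cdot 1843\right) - \left(2426216 - \sqrt{461 - 1290}\right)} = \sqrt{\left(-3 + \frac{1843}{1059}\right) - \left(2426216 - \sqrt{-829}\right)} = \sqrt{- \frac{1334}{1059} - \left(2426216 - i \sqrt{829}\right)} = \sqrt{- \frac{2569364078}{1059} + i \sqrt{829}}$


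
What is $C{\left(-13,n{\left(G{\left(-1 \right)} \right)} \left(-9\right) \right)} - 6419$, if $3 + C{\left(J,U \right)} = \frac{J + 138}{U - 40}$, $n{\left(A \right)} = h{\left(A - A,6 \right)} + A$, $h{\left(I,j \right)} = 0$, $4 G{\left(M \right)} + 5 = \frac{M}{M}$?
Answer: $- \frac{199207}{31} \approx -6426.0$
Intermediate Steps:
$G{\left(M \right)} = -1$ ($G{\left(M \right)} = - \frac{5}{4} + \frac{M \frac{1}{M}}{4} = - \frac{5}{4} + \frac{1}{4} \cdot 1 = - \frac{5}{4} + \frac{1}{4} = -1$)
$n{\left(A \right)} = A$ ($n{\left(A \right)} = 0 + A = A$)
$C{\left(J,U \right)} = -3 + \frac{138 + J}{-40 + U}$ ($C{\left(J,U \right)} = -3 + \frac{J + 138}{U - 40} = -3 + \frac{138 + J}{-40 + U}$)
$C{\left(-13,n{\left(G{\left(-1 \right)} \right)} \left(-9\right) \right)} - 6419 = \frac{258 - 13 - 3 \left(\left(-1\right) \left(-9\right)\right)}{-40 - -9} - 6419 = \frac{258 - 13 - 27}{-40 + 9} - 6419 = \frac{258 - 13 - 27}{-31} - 6419 = \left(- \frac{1}{31}\right) 218 - 6419 = - \frac{218}{31} - 6419 = - \frac{199207}{31}$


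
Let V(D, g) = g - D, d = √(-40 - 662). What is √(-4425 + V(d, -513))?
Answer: √(-4938 - 3*I*√78) ≈ 0.1885 - 70.271*I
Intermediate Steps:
d = 3*I*√78 (d = √(-702) = 3*I*√78 ≈ 26.495*I)
√(-4425 + V(d, -513)) = √(-4425 + (-513 - 3*I*√78)) = √(-4938 - 3*I*√78)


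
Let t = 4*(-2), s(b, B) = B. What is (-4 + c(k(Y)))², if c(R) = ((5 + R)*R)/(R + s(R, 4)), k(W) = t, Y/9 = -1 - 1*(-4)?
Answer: 100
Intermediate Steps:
t = -8
Y = 27 (Y = 9*(-1 - 1*(-4)) = 9*(-1 + 4) = 9*3 = 27)
k(W) = -8
c(R) = R*(5 + R)/(4 + R) (c(R) = ((5 + R)*R)/(R + 4) = (R*(5 + R))/(4 + R) = R*(5 + R)/(4 + R))
(-4 + c(k(Y)))² = (-4 - 8*(5 - 8)/(4 - 8))² = (-4 - 8*(-3)/(-4))² = (-4 - 8*(-¼)*(-3))² = (-4 - 6)² = (-10)² = 100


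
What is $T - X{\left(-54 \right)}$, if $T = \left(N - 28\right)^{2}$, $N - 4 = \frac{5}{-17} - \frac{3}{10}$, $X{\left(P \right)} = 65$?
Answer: $\frac{15602261}{28900} \approx 539.87$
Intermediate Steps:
$N = \frac{579}{170}$ ($N = 4 + \left(\frac{5}{-17} - \frac{3}{10}\right) = 4 + \left(5 \left(- \frac{1}{17}\right) - \frac{3}{10}\right) = 4 - \frac{101}{170} = \frac{579}{170} \approx 3.4059$)
$T = \frac{17480761}{28900}$ ($T = \left(\frac{579}{170} - 28\right)^{2} = \left(- \frac{4181}{170}\right)^{2} = \frac{17480761}{28900} \approx 604.87$)
$T - X{\left(-54 \right)} = \frac{17480761}{28900} - 65 = \frac{15602261}{28900}$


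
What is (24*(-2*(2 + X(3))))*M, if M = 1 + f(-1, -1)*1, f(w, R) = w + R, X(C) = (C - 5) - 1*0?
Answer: 0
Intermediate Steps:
X(C) = -5 + C (X(C) = (-5 + C) + 0 = -5 + C)
f(w, R) = R + w
M = -1 (M = 1 + (-1 - 1)*1 = 1 - 2*1 = 1 - 2 = -1)
(24*(-2*(2 + X(3))))*M = (24*(-2*(2 + (-5 + 3))))*(-1) = (24*(-2*(2 - 2)))*(-1) = (24*(-2*0))*(-1) = (24*0)*(-1) = 0*(-1) = 0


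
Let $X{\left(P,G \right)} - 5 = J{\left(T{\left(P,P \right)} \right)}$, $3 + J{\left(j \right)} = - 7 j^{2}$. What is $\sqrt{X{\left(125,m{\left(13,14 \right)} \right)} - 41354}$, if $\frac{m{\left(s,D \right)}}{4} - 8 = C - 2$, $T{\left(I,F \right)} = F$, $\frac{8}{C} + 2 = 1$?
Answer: $i \sqrt{150727} \approx 388.24 i$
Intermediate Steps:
$C = -8$ ($C = \frac{8}{-2 + 1} = \frac{8}{-1} = 8 \left(-1\right) = -8$)
$J{\left(j \right)} = -3 - 7 j^{2}$
$m{\left(s,D \right)} = -8$ ($m{\left(s,D \right)} = 32 + 4 \left(-8 - 2\right) = 32 + 4 \left(-10\right) = 32 - 40 = -8$)
$X{\left(P,G \right)} = 2 - 7 P^{2}$ ($X{\left(P,G \right)} = 5 - \left(3 + 7 P^{2}\right) = 2 - 7 P^{2}$)
$\sqrt{X{\left(125,m{\left(13,14 \right)} \right)} - 41354} = \sqrt{\left(2 - 7 \cdot 125^{2}\right) - 41354} = \sqrt{\left(2 - 109375\right) - 41354} = \sqrt{-109373 - 41354} = \sqrt{-150727} = i \sqrt{150727}$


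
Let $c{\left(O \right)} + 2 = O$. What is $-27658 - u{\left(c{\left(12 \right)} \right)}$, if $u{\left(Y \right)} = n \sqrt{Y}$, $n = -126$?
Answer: $-27658 + 126 \sqrt{10} \approx -27260.0$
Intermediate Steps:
$c{\left(O \right)} = -2 + O$
$u{\left(Y \right)} = - 126 \sqrt{Y}$
$-27658 - u{\left(c{\left(12 \right)} \right)} = -27658 - - 126 \sqrt{-2 + 12} = -27658 - - 126 \sqrt{10} = -27658 + 126 \sqrt{10}$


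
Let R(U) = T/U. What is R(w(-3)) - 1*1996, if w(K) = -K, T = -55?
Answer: -6043/3 ≈ -2014.3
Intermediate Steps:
R(U) = -55/U
R(w(-3)) - 1*1996 = -55/((-1*(-3))) - 1*1996 = -55/3 - 1996 = -6043/3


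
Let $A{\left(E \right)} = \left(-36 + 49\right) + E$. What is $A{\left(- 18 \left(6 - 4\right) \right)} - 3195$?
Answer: $-3218$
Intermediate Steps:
$A{\left(E \right)} = 13 + E$
$A{\left(- 18 \left(6 - 4\right) \right)} - 3195 = \left(13 - 18 \left(6 - 4\right)\right) - 3195 = \left(13 - 36\right) - 3195 = -23 - 3195 = -3218$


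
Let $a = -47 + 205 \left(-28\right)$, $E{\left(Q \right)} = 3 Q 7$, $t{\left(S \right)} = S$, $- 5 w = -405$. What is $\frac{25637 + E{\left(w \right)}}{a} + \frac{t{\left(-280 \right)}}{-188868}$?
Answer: $- \frac{430137752}{91081593} \approx -4.7226$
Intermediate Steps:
$w = 81$ ($w = \left(- \frac{1}{5}\right) \left(-405\right) = 81$)
$E{\left(Q \right)} = 21 Q$
$a = -5787$ ($a = -47 - 5740 = -5787$)
$\frac{25637 + E{\left(w \right)}}{a} + \frac{t{\left(-280 \right)}}{-188868} = \frac{25637 + 21 \cdot 81}{-5787} - \frac{280}{-188868} = \left(25637 + 1701\right) \left(- \frac{1}{5787}\right) - - \frac{70}{47217} = 27338 \left(- \frac{1}{5787}\right) + \frac{70}{47217} = - \frac{27338}{5787} + \frac{70}{47217} = - \frac{430137752}{91081593}$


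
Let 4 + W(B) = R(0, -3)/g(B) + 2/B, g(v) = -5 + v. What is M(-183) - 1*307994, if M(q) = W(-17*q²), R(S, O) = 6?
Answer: -49914177216374723/162060069267 ≈ -3.0800e+5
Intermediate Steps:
W(B) = -4 + 2/B + 6/(-5 + B) (W(B) = -4 + (6/(-5 + B) + 2/B) = -4 + (2/B + 6/(-5 + B)) = -4 + 2/B + 6/(-5 + B))
M(q) = -2*(-5 - 578*q⁴ - 238*q²)/(17*q²*(-5 - 17*q²)) (M(q) = 2*(-5 - 2*289*q⁴ + 14*(-17*q²))/(((-17*q²))*(-5 - 17*q²)) = 2*(-1/(17*q²))*(-5 - 578*q⁴ - 238*q²)/(-5 - 17*q²) = -2*(-5 - 578*q⁴ - 238*q²)/(17*q²*(-5 - 17*q²)))
M(-183) - 1*307994 = (-10 - 1156*(-183)⁴ - 476*(-183)²)/(85*(-183)² + 289*(-183)⁴) - 1*307994 = (-10 - 1156*1121513121 - 476*33489)/(85*33489 + 289*1121513121) - 307994 = (-10 - 1296469167876 - 15940764)/(2846565 + 324117291969) - 307994 = -1296485108650/324120138534 - 307994 = (1/324120138534)*(-1296485108650) - 307994 = -648242554325/162060069267 - 307994 = -49914177216374723/162060069267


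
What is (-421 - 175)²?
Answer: 355216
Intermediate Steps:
(-421 - 175)² = (-596)² = 355216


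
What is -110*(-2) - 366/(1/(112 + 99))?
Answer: -77006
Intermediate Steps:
-110*(-2) - 366/(1/(112 + 99)) = 220 - 366/(1/211) = 220 - 366/1/211 = 220 - 366*211 = 220 - 77226 = -77006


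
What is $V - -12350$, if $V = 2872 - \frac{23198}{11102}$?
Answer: $\frac{12069389}{793} \approx 15220.0$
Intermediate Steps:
$V = \frac{2275839}{793}$ ($V = 2872 - \frac{1657}{793} = \frac{2275839}{793} \approx 2869.9$)
$V - -12350 = \frac{2275839}{793} - -12350 = \frac{2275839}{793} + 12350 = \frac{12069389}{793}$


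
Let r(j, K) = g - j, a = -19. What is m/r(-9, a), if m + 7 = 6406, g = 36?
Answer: 711/5 ≈ 142.20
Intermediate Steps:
r(j, K) = 36 - j
m = 6399 (m = -7 + 6406 = 6399)
m/r(-9, a) = 6399/(36 - 1*(-9)) = 6399/(36 + 9) = 6399/45 = 6399*(1/45) = 711/5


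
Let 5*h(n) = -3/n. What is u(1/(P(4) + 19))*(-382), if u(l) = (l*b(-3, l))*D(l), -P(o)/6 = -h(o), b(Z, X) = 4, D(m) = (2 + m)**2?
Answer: -2114507520/5929741 ≈ -356.59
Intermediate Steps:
h(n) = -3/(5*n) (h(n) = (-3/n)/5 = -3/(5*n))
P(o) = -18/(5*o) (P(o) = -(-6)*(-3/(5*o)) = -18/(5*o))
u(l) = 4*l*(2 + l)**2 (u(l) = (l*4)*(2 + l)**2 = (4*l)*(2 + l)**2 = 4*l*(2 + l)**2)
u(1/(P(4) + 19))*(-382) = (4*(2 + 1/(-18/5/4 + 19))**2/(-18/5/4 + 19))*(-382) = (4*(2 + 1/(-18/5*1/4 + 19))**2/(-18/5*1/4 + 19))*(-382) = (4*(2 + 1/(-9/10 + 19))**2/(-9/10 + 19))*(-382) = (4*(2 + 1/(181/10))**2/(181/10))*(-382) = (4*(10/181)*(2 + 10/181)**2)*(-382) = (4*(10/181)*(372/181)**2)*(-382) = (4*(10/181)*(138384/32761))*(-382) = (5535360/5929741)*(-382) = -2114507520/5929741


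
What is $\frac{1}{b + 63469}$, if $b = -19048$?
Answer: $\frac{1}{44421} \approx 2.2512 \cdot 10^{-5}$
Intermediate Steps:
$\frac{1}{b + 63469} = \frac{1}{-19048 + 63469} = \frac{1}{44421}$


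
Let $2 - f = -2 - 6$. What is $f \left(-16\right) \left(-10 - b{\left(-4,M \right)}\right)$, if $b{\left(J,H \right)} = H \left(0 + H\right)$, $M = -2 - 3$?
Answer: $5600$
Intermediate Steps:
$M = -5$ ($M = -2 - 3 = -5$)
$b{\left(J,H \right)} = H^{2}$ ($b{\left(J,H \right)} = H H = H^{2}$)
$f = 10$ ($f = 2 - \left(-2 - 6\right) = 2 - -8 = 2 + 8 = 10$)
$f \left(-16\right) \left(-10 - b{\left(-4,M \right)}\right) = 10 \left(-16\right) \left(-10 - \left(-5\right)^{2}\right) = - 160 \left(-10 - 25\right) = \left(-160\right) \left(-35\right) = 5600$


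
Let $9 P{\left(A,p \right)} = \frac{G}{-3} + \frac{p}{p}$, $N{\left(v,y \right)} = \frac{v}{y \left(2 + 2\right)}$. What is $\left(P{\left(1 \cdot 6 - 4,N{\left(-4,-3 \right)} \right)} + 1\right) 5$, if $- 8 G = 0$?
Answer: $\frac{50}{9} \approx 5.5556$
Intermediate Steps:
$G = 0$ ($G = \left(- \frac{1}{8}\right) 0 = 0$)
$N{\left(v,y \right)} = \frac{v}{4 y}$ ($N{\left(v,y \right)} = \frac{v}{y 4} = \frac{v}{4 y}$)
$P{\left(A,p \right)} = \frac{1}{9}$ ($P{\left(A,p \right)} = \frac{\frac{0}{-3} + \frac{p}{p}}{9} = \frac{0 \left(- \frac{1}{3}\right) + 1}{9} = \frac{0 + 1}{9} = \frac{1}{9} \cdot 1 = \frac{1}{9}$)
$\left(P{\left(1 \cdot 6 - 4,N{\left(-4,-3 \right)} \right)} + 1\right) 5 = \left(\frac{1}{9} + 1\right) 5 = \frac{10}{9} \cdot 5 = \frac{50}{9}$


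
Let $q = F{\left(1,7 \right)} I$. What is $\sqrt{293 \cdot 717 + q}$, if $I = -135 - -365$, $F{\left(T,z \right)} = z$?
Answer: $\sqrt{211691} \approx 460.1$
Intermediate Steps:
$I = 230$ ($I = -135 + 365 = 230$)
$q = 1610$ ($q = 7 \cdot 230 = 1610$)
$\sqrt{293 \cdot 717 + q} = \sqrt{293 \cdot 717 + 1610} = \sqrt{210081 + 1610} = \sqrt{211691}$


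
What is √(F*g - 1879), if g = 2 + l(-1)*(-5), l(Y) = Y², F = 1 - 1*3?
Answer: I*√1873 ≈ 43.278*I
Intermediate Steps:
F = -2 (F = 1 - 3 = -2)
g = -3 (g = 2 + (-1)²*(-5) = 2 + 1*(-5) = 2 - 5 = -3)
√(F*g - 1879) = √(-2*(-3) - 1879) = √(6 - 1879) = √(-1873) = I*√1873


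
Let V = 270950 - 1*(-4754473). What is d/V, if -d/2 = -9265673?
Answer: 18531346/5025423 ≈ 3.6875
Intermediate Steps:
d = 18531346 (d = -2*(-9265673) = 18531346)
V = 5025423 (V = 270950 + 4754473 = 5025423)
d/V = 18531346/5025423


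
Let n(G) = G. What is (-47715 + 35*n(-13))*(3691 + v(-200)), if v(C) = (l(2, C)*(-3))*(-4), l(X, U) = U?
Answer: -62187470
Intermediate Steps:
v(C) = 12*C (v(C) = (C*(-3))*(-4) = -3*C*(-4) = 12*C)
(-47715 + 35*n(-13))*(3691 + v(-200)) = (-47715 + 35*(-13))*(3691 + 12*(-200)) = (-47715 - 455)*(3691 - 2400) = -48170*1291 = -62187470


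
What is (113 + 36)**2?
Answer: 22201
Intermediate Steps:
(113 + 36)**2 = 149**2 = 22201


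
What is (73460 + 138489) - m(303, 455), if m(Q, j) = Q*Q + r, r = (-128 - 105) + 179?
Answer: 120194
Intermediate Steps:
r = -54 (r = -233 + 179 = -54)
m(Q, j) = -54 + Q**2 (m(Q, j) = Q*Q - 54 = Q**2 - 54 = -54 + Q**2)
(73460 + 138489) - m(303, 455) = (73460 + 138489) - (-54 + 303**2) = 211949 - (-54 + 91809) = 211949 - 1*91755 = 211949 - 91755 = 120194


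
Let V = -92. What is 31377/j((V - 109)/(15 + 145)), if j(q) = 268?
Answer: 31377/268 ≈ 117.08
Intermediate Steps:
31377/j((V - 109)/(15 + 145)) = 31377/268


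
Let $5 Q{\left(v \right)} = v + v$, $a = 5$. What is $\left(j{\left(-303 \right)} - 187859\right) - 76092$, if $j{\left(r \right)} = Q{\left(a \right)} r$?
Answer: $-264557$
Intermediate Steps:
$Q{\left(v \right)} = \frac{2 v}{5}$ ($Q{\left(v \right)} = \frac{v + v}{5} = \frac{2 v}{5}$)
$j{\left(r \right)} = 2 r$ ($j{\left(r \right)} = \frac{2}{5} \cdot 5 r = 2 r$)
$\left(j{\left(-303 \right)} - 187859\right) - 76092 = \left(2 \left(-303\right) - 187859\right) - 76092 = \left(-606 - 187859\right) - 76092 = -188465 - 76092 = -264557$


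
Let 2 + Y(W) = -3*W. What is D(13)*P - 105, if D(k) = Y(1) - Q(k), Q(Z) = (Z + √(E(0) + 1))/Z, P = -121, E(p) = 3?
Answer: 8315/13 ≈ 639.62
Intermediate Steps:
Y(W) = -2 - 3*W
Q(Z) = (2 + Z)/Z (Q(Z) = (Z + √(3 + 1))/Z = (Z + √4)/Z = (Z + 2)/Z = (2 + Z)/Z)
D(k) = -5 - (2 + k)/k (D(k) = (-2 - 3*1) - (2 + k)/k = (-2 - 3) - (2 + k)/k = -5 - (2 + k)/k)
D(13)*P - 105 = (-6 - 2/13)*(-121) - 105 = -80/13*(-121) - 105 = 9680/13 - 105 = 8315/13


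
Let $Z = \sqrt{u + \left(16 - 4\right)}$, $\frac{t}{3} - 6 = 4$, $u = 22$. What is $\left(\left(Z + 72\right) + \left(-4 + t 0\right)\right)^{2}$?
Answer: $\left(68 + \sqrt{34}\right)^{2} \approx 5451.0$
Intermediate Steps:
$t = 30$ ($t = 18 + 3 \cdot 4 = 18 + 12 = 30$)
$Z = \sqrt{34}$ ($Z = \sqrt{22 + \left(16 - 4\right)} = \sqrt{22 + 12} = \sqrt{34} \approx 5.8309$)
$\left(\left(Z + 72\right) + \left(-4 + t 0\right)\right)^{2} = \left(\left(\sqrt{34} + 72\right) + \left(-4 + 30 \cdot 0\right)\right)^{2} = \left(\left(72 + \sqrt{34}\right) + \left(-4 + 0\right)\right)^{2} = \left(\left(72 + \sqrt{34}\right) - 4\right)^{2} = \left(68 + \sqrt{34}\right)^{2}$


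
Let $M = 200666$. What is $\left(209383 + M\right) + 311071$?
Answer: $721120$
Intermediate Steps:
$\left(209383 + M\right) + 311071 = \left(209383 + 200666\right) + 311071 = 410049 + 311071 = 721120$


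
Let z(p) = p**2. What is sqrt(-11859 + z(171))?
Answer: sqrt(17382) ≈ 131.84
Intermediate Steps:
sqrt(-11859 + z(171)) = sqrt(-11859 + 171**2) = sqrt(-11859 + 29241) = sqrt(17382)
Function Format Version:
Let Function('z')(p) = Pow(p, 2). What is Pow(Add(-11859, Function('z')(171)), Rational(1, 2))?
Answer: Pow(17382, Rational(1, 2)) ≈ 131.84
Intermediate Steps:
Pow(Add(-11859, Function('z')(171)), Rational(1, 2)) = Pow(Add(-11859, Pow(171, 2)), Rational(1, 2)) = Pow(Add(-11859, 29241), Rational(1, 2)) = Pow(17382, Rational(1, 2))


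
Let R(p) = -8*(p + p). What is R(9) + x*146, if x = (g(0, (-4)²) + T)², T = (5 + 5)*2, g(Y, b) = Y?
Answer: 58256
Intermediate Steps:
T = 20 (T = 10*2 = 20)
x = 400 (x = (0 + 20)² = 20² = 400)
R(p) = -16*p
R(9) + x*146 = -16*9 + 400*146 = -144 + 58400 = 58256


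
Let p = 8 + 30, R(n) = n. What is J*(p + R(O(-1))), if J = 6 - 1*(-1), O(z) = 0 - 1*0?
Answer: 266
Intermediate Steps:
O(z) = 0 (O(z) = 0 + 0 = 0)
J = 7 (J = 6 + 1 = 7)
p = 38
J*(p + R(O(-1))) = 7*(38 + 0) = 7*38 = 266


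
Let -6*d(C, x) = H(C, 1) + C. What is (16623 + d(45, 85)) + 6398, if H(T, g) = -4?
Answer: 138085/6 ≈ 23014.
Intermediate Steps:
d(C, x) = ⅔ - C/6 (d(C, x) = -(-4 + C)/6 = ⅔ - C/6)
(16623 + d(45, 85)) + 6398 = (16623 + (⅔ - ⅙*45)) + 6398 = (16623 + (⅔ - 15/2)) + 6398 = (16623 - 41/6) + 6398 = 99697/6 + 6398 = 138085/6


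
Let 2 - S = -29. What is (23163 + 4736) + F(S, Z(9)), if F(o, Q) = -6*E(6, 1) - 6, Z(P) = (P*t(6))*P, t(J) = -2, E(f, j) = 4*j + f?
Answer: 27833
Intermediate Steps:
E(f, j) = f + 4*j
S = 31 (S = 2 - 1*(-29) = 2 + 29 = 31)
Z(P) = -2*P² (Z(P) = (P*(-2))*P = (-2*P)*P = -2*P²)
F(o, Q) = -66 (F(o, Q) = -6*(6 + 4*1) - 6 = -6*(6 + 4) - 6 = -6*10 - 6 = -60 - 6 = -66)
(23163 + 4736) + F(S, Z(9)) = (23163 + 4736) - 66 = 27899 - 66 = 27833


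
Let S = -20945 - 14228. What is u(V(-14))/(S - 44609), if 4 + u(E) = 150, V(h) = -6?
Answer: -73/39891 ≈ -0.0018300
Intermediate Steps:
u(E) = 146 (u(E) = -4 + 150 = 146)
S = -35173
u(V(-14))/(S - 44609) = 146/(-35173 - 44609) = 146/(-79782) = 146*(-1/79782) = -73/39891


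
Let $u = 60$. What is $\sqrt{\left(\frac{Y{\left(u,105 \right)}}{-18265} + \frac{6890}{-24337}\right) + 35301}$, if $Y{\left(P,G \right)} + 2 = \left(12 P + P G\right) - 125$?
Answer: $\frac{\sqrt{6975130213998498419270}}{444515305} \approx 187.88$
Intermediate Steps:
$Y{\left(P,G \right)} = -127 + 12 P + G P$ ($Y{\left(P,G \right)} = -2 - \left(125 - 12 P - P G\right) = -2 - \left(125 - 12 P - G P\right) = -2 + \left(-125 + 12 P + G P\right) = -127 + 12 P + G P$)
$\sqrt{\left(\frac{Y{\left(u,105 \right)}}{-18265} + \frac{6890}{-24337}\right) + 35301} = \sqrt{\left(\frac{-127 + 12 \cdot 60 + 105 \cdot 60}{-18265} + \frac{6890}{-24337}\right) + 35301} = \sqrt{\left(\left(-127 + 720 + 6300\right) \left(- \frac{1}{18265}\right) + 6890 \left(- \frac{1}{24337}\right)\right) + 35301} = \sqrt{\left(6893 \left(- \frac{1}{18265}\right) - \frac{6890}{24337}\right) + 35301} = \sqrt{\left(- \frac{6893}{18265} - \frac{6890}{24337}\right) + 35301} = \sqrt{- \frac{293600791}{444515305} + 35301} = \sqrt{\frac{15691541181014}{444515305}} = \frac{\sqrt{6975130213998498419270}}{444515305}$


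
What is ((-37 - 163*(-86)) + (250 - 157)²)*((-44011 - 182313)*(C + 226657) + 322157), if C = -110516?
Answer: -594833476916010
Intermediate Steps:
((-37 - 163*(-86)) + (250 - 157)²)*((-44011 - 182313)*(C + 226657) + 322157) = ((-37 - 163*(-86)) + (250 - 157)²)*((-44011 - 182313)*(-110516 + 226657) + 322157) = ((-37 + 14018) + 93²)*(-226324*116141 + 322157) = (13981 + 8649)*(-26285495684 + 322157) = 22630*(-26285173527) = -594833476916010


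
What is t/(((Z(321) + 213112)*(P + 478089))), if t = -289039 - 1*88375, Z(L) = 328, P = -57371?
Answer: -188707/44899024960 ≈ -4.2029e-6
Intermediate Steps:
t = -377414 (t = -289039 - 88375 = -377414)
t/(((Z(321) + 213112)*(P + 478089))) = -377414*1/((-57371 + 478089)*(328 + 213112)) = -377414/(213440*420718) = -377414/89798049920 = -377414*1/89798049920 = -188707/44899024960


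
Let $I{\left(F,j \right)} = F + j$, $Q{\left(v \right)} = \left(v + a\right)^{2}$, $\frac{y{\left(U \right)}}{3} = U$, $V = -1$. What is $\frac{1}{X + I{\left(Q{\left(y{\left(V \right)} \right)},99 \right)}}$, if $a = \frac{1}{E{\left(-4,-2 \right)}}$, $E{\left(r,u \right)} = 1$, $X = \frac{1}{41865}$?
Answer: $\frac{41865}{4312096} \approx 0.0097087$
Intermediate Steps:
$X = \frac{1}{41865} \approx 2.3886 \cdot 10^{-5}$
$a = 1$ ($a = 1^{-1} = 1$)
$y{\left(U \right)} = 3 U$
$Q{\left(v \right)} = \left(1 + v\right)^{2}$ ($Q{\left(v \right)} = \left(v + 1\right)^{2} = \left(1 + v\right)^{2}$)
$\frac{1}{X + I{\left(Q{\left(y{\left(V \right)} \right)},99 \right)}} = \frac{1}{\frac{1}{41865} + \left(\left(1 + 3 \left(-1\right)\right)^{2} + 99\right)} = \frac{1}{\frac{1}{41865} + \left(\left(1 - 3\right)^{2} + 99\right)} = \frac{1}{\frac{1}{41865} + \left(\left(-2\right)^{2} + 99\right)} = \frac{1}{\frac{1}{41865} + \left(4 + 99\right)} = \frac{1}{\frac{1}{41865} + 103} = \frac{1}{\frac{4312096}{41865}} = \frac{41865}{4312096}$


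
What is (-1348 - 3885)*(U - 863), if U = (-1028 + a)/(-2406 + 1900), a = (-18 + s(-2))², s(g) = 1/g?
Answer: 9126189777/2024 ≈ 4.5090e+6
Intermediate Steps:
s(g) = 1/g
a = 1369/4 (a = (-18 + 1/(-2))² = (-18 - ½)² = (-37/2)² = 1369/4 ≈ 342.25)
U = 2743/2024 (U = (-1028 + 1369/4)/(-2406 + 1900) = -2743/4/(-506) = -2743/4*(-1/506) = 2743/2024 ≈ 1.3552)
(-1348 - 3885)*(U - 863) = (-1348 - 3885)*(2743/2024 - 863) = -5233*(-1743969/2024) = 9126189777/2024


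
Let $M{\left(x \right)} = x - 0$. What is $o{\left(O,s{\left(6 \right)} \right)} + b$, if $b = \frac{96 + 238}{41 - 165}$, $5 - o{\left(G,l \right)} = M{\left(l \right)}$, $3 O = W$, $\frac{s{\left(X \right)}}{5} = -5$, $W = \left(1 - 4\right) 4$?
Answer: $\frac{1693}{62} \approx 27.306$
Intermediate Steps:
$W = -12$ ($W = \left(-3\right) 4 = -12$)
$s{\left(X \right)} = -25$ ($s{\left(X \right)} = 5 \left(-5\right) = -25$)
$M{\left(x \right)} = x$ ($M{\left(x \right)} = x + 0 = x$)
$O = -4$ ($O = \frac{1}{3} \left(-12\right) = -4$)
$o{\left(G,l \right)} = 5 - l$
$b = - \frac{167}{62}$ ($b = \frac{334}{-124} = 334 \left(- \frac{1}{124}\right) = - \frac{167}{62} \approx -2.6936$)
$o{\left(O,s{\left(6 \right)} \right)} + b = \left(5 - -25\right) - \frac{167}{62} = \left(5 + 25\right) - \frac{167}{62} = 30 - \frac{167}{62} = \frac{1693}{62}$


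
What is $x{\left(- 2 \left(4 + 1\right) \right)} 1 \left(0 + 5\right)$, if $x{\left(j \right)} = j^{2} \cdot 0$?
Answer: $0$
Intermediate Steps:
$x{\left(j \right)} = 0$
$x{\left(- 2 \left(4 + 1\right) \right)} 1 \left(0 + 5\right) = 0 \cdot 1 \left(0 + 5\right) = 0 \cdot 1 \cdot 5 = 0 \cdot 5 = 0$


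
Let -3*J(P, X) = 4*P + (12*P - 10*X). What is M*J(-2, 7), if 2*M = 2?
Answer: 34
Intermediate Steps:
J(P, X) = -16*P/3 + 10*X/3 (J(P, X) = -(4*P + (12*P - 10*X))/3 = -(4*P + (-10*X + 12*P))/3 = -(-10*X + 16*P)/3 = -16*P/3 + 10*X/3)
M = 1 (M = (½)*2 = 1)
M*J(-2, 7) = 1*(-16/3*(-2) + (10/3)*7) = 1*(32/3 + 70/3) = 1*34 = 34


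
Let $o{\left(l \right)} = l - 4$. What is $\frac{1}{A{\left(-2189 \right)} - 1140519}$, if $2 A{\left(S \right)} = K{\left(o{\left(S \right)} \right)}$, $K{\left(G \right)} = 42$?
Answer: $- \frac{1}{1140498} \approx -8.7681 \cdot 10^{-7}$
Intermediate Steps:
$o{\left(l \right)} = -4 + l$
$A{\left(S \right)} = 21$ ($A{\left(S \right)} = \frac{1}{2} \cdot 42 = 21$)
$\frac{1}{A{\left(-2189 \right)} - 1140519} = \frac{1}{21 - 1140519} = \frac{1}{-1140498} = - \frac{1}{1140498}$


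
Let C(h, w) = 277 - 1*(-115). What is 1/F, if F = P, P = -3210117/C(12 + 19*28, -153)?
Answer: -392/3210117 ≈ -0.00012211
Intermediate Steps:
C(h, w) = 392 (C(h, w) = 277 + 115 = 392)
P = -3210117/392 ≈ -8189.1
F = -3210117/392 ≈ -8189.1
1/F = 1/(-3210117/392) = -392/3210117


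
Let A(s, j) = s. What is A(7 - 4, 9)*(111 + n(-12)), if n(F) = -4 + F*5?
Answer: 141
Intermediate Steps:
n(F) = -4 + 5*F
A(7 - 4, 9)*(111 + n(-12)) = (7 - 4)*(111 + (-4 + 5*(-12))) = 3*(111 + (-4 - 60)) = 3*(111 - 64) = 3*47 = 141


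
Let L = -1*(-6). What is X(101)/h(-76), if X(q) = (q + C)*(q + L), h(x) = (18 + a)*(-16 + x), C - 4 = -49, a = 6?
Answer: -749/276 ≈ -2.7138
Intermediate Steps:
C = -45 (C = 4 - 49 = -45)
L = 6
h(x) = -384 + 24*x (h(x) = (18 + 6)*(-16 + x) = 24*(-16 + x) = -384 + 24*x)
X(q) = (-45 + q)*(6 + q) (X(q) = (q - 45)*(q + 6) = (-45 + q)*(6 + q))
X(101)/h(-76) = (-270 + 101**2 - 39*101)/(-384 + 24*(-76)) = (-270 + 10201 - 3939)/(-384 - 1824) = 5992/(-2208) = 5992*(-1/2208) = -749/276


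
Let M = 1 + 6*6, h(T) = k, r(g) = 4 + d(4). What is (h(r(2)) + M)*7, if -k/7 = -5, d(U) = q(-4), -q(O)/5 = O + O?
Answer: 504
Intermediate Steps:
q(O) = -10*O (q(O) = -5*(O + O) = -10*O)
d(U) = 40 (d(U) = -10*(-4) = 40)
r(g) = 44 (r(g) = 4 + 40 = 44)
k = 35 (k = -7*(-5) = 35)
h(T) = 35
M = 37 (M = 1 + 36 = 37)
(h(r(2)) + M)*7 = (35 + 37)*7 = 72*7 = 504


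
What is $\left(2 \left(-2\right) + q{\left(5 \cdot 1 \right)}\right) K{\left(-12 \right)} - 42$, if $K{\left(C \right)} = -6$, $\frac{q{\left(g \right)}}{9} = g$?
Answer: $-288$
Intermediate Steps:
$q{\left(g \right)} = 9 g$
$\left(2 \left(-2\right) + q{\left(5 \cdot 1 \right)}\right) K{\left(-12 \right)} - 42 = \left(2 \left(-2\right) + 9 \cdot 5 \cdot 1\right) \left(-6\right) - 42 = \left(-4 + 9 \cdot 5\right) \left(-6\right) - 42 = \left(-4 + 45\right) \left(-6\right) - 42 = 41 \left(-6\right) - 42 = -246 - 42 = -288$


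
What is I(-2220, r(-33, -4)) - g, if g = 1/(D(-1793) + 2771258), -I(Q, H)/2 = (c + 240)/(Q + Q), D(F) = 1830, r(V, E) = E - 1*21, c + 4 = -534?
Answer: -206595611/1539063840 ≈ -0.13423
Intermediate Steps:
c = -538 (c = -4 - 534 = -538)
r(V, E) = -21 + E (r(V, E) = E - 21 = -21 + E)
I(Q, H) = 298/Q (I(Q, H) = -2*(-538 + 240)/(Q + Q) = -(-596)/(2*Q) = -(-596)*1/(2*Q) = -(-298)/Q = 298/Q)
g = 1/2773088 (g = 1/(1830 + 2771258) = 1/2773088 ≈ 3.6061e-7)
I(-2220, r(-33, -4)) - g = 298/(-2220) - 1*1/2773088 = 298*(-1/2220) - 1/2773088 = -149/1110 - 1/2773088 = -206595611/1539063840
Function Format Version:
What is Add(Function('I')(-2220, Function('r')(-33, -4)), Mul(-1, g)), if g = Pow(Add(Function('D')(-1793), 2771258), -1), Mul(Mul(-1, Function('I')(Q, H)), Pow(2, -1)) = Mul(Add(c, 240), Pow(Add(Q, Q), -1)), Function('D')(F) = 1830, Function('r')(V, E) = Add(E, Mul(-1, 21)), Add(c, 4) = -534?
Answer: Rational(-206595611, 1539063840) ≈ -0.13423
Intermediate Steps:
c = -538 (c = Add(-4, -534) = -538)
Function('r')(V, E) = Add(-21, E) (Function('r')(V, E) = Add(E, -21) = Add(-21, E))
Function('I')(Q, H) = Mul(298, Pow(Q, -1)) (Function('I')(Q, H) = Mul(-2, Mul(Add(-538, 240), Pow(Add(Q, Q), -1))) = Mul(-2, Mul(-298, Pow(Mul(2, Q), -1))) = Mul(-2, Mul(-298, Mul(Rational(1, 2), Pow(Q, -1)))) = Mul(-2, Mul(-149, Pow(Q, -1))) = Mul(298, Pow(Q, -1)))
g = Rational(1, 2773088) (g = Pow(Add(1830, 2771258), -1) = Pow(2773088, -1) = Rational(1, 2773088) ≈ 3.6061e-7)
Add(Function('I')(-2220, Function('r')(-33, -4)), Mul(-1, g)) = Add(Mul(298, Pow(-2220, -1)), Mul(-1, Rational(1, 2773088))) = Add(Mul(298, Rational(-1, 2220)), Rational(-1, 2773088)) = Add(Rational(-149, 1110), Rational(-1, 2773088)) = Rational(-206595611, 1539063840)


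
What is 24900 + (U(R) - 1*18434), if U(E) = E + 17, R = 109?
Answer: 6592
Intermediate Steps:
U(E) = 17 + E
24900 + (U(R) - 1*18434) = 24900 + ((17 + 109) - 1*18434) = 24900 + (126 - 18434) = 24900 - 18308 = 6592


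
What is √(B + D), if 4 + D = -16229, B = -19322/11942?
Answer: 2*I*√144702563446/5971 ≈ 127.42*I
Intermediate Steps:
B = -9661/5971 (B = -19322*1/11942 = -9661/5971 ≈ -1.6180)
D = -16233 (D = -4 - 16229 = -16233)
√(B + D) = √(-9661/5971 - 16233) = √(-96936904/5971) = 2*I*√144702563446/5971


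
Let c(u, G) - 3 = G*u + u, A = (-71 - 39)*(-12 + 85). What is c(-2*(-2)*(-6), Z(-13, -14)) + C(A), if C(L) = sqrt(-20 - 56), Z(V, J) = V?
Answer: 291 + 2*I*sqrt(19) ≈ 291.0 + 8.7178*I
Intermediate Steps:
A = -8030 (A = -110*73 = -8030)
c(u, G) = 3 + u + G*u (c(u, G) = 3 + (G*u + u) = 3 + (u + G*u) = 3 + u + G*u)
C(L) = 2*I*sqrt(19) (C(L) = sqrt(-76) = 2*I*sqrt(19))
c(-2*(-2)*(-6), Z(-13, -14)) + C(A) = (3 - 2*(-2)*(-6) - 13*(-2*(-2))*(-6)) + 2*I*sqrt(19) = (3 + 4*(-6) - 52*(-6)) + 2*I*sqrt(19) = (3 - 24 - 13*(-24)) + 2*I*sqrt(19) = (3 - 24 + 312) + 2*I*sqrt(19) = 291 + 2*I*sqrt(19)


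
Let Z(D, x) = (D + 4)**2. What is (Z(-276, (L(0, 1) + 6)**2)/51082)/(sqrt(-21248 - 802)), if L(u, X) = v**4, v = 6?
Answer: -18496*I*sqrt(2)/2681805 ≈ -0.0097536*I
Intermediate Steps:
L(u, X) = 1296 (L(u, X) = 6**4 = 1296)
Z(D, x) = (4 + D)**2
(Z(-276, (L(0, 1) + 6)**2)/51082)/(sqrt(-21248 - 802)) = ((4 - 276)**2/51082)/(sqrt(-21248 - 802)) = ((-272)**2*(1/51082))/(sqrt(-22050)) = (73984*(1/51082))/((105*I*sqrt(2))) = 36992*(-I*sqrt(2)/210)/25541 = -18496*I*sqrt(2)/2681805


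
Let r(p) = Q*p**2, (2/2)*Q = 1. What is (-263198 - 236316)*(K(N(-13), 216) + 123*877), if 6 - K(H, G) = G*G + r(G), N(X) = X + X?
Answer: -7275421410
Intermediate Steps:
Q = 1
r(p) = p**2 (r(p) = 1*p**2 = p**2)
N(X) = 2*X
K(H, G) = 6 - 2*G**2 (K(H, G) = 6 - (G*G + G**2) = 6 - (G**2 + G**2) = 6 - 2*G**2)
(-263198 - 236316)*(K(N(-13), 216) + 123*877) = (-263198 - 236316)*((6 - 2*216**2) + 123*877) = -499514*((6 - 2*46656) + 107871) = -499514*((6 - 93312) + 107871) = -499514*(-93306 + 107871) = -499514*14565 = -7275421410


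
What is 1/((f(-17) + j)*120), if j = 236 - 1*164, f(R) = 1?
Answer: 1/8760 ≈ 0.00011416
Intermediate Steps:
j = 72 (j = 236 - 164 = 72)
1/((f(-17) + j)*120) = 1/((1 + 72)*120) = 1/(73*120) = 1/8760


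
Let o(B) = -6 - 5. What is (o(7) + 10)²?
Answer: 1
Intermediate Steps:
o(B) = -11
(o(7) + 10)² = (-11 + 10)² = (-1)² = 1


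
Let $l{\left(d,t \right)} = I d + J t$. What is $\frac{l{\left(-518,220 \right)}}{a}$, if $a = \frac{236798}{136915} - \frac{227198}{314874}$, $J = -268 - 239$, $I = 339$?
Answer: $- \frac{6189485606518410}{21727359641} \approx -2.8487 \cdot 10^{5}$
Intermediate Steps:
$J = -507$ ($J = -268 - 239 = -507$)
$a = \frac{21727359641}{21555486855}$ ($a = 236798 \cdot \frac{1}{136915} - \frac{113599}{157437} = \frac{236798}{136915} - \frac{113599}{157437} = \frac{21727359641}{21555486855} \approx 1.008$)
$l{\left(d,t \right)} = - 507 t + 339 d$ ($l{\left(d,t \right)} = 339 d - 507 t = - 507 t + 339 d$)
$\frac{l{\left(-518,220 \right)}}{a} = \frac{\left(-507\right) 220 + 339 \left(-518\right)}{\frac{21727359641}{21555486855}} = \left(-111540 - 175602\right) \frac{21555486855}{21727359641} = \left(-287142\right) \frac{21555486855}{21727359641} = - \frac{6189485606518410}{21727359641}$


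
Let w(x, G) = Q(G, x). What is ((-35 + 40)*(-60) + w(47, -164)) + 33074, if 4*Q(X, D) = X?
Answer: 32733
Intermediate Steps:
Q(X, D) = X/4
w(x, G) = G/4
((-35 + 40)*(-60) + w(47, -164)) + 33074 = ((-35 + 40)*(-60) + (¼)*(-164)) + 33074 = (5*(-60) - 41) + 33074 = (-300 - 41) + 33074 = -341 + 33074 = 32733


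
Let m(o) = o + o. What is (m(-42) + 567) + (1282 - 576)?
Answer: 1189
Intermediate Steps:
m(o) = 2*o
(m(-42) + 567) + (1282 - 576) = (2*(-42) + 567) + (1282 - 576) = (-84 + 567) + 706 = 483 + 706 = 1189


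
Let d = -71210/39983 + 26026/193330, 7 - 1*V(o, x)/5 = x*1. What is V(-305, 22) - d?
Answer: -283508536254/3864956695 ≈ -73.354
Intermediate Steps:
V(o, x) = 35 - 5*x
d = -6363215871/3864956695 (d = -71210*1/39983 + 26026*(1/193330) = -71210/39983 + 13013/96665 = -6363215871/3864956695 ≈ -1.6464)
V(-305, 22) - d = (35 - 5*22) - 1*(-6363215871/3864956695) = (35 - 110) + 6363215871/3864956695 = -75 + 6363215871/3864956695 = -283508536254/3864956695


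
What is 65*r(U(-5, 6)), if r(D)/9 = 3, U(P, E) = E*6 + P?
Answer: 1755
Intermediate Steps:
U(P, E) = P + 6*E (U(P, E) = 6*E + P = P + 6*E)
r(D) = 27 (r(D) = 9*3 = 27)
65*r(U(-5, 6)) = 65*27 = 1755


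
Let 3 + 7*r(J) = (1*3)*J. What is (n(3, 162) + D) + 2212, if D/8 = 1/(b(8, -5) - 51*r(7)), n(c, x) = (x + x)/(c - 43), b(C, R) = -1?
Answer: 4077103/1850 ≈ 2203.8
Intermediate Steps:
r(J) = -3/7 + 3*J/7 (r(J) = -3/7 + ((1*3)*J)/7 = -3/7 + (3*J)/7 = -3/7 + 3*J/7)
n(c, x) = 2*x/(-43 + c) (n(c, x) = (2*x)/(-43 + c) = 2*x/(-43 + c))
D = -56/925 (D = 8/(-1 - 51*(-3/7 + (3/7)*7)) = 8/(-1 - 51*(-3/7 + 3)) = 8/(-1 - 51*18/7) = 8/(-1 - 918/7) = 8/(-925/7) = 8*(-7/925) = -56/925 ≈ -0.060541)
(n(3, 162) + D) + 2212 = (2*162/(-43 + 3) - 56/925) + 2212 = (2*162/(-40) - 56/925) + 2212 = (2*162*(-1/40) - 56/925) + 2212 = (-81/10 - 56/925) + 2212 = -15097/1850 + 2212 = 4077103/1850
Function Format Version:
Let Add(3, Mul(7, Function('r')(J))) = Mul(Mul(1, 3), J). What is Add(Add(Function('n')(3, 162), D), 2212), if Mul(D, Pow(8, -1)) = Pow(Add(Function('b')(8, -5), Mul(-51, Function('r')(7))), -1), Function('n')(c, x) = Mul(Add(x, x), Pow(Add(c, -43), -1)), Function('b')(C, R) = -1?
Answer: Rational(4077103, 1850) ≈ 2203.8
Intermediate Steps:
Function('r')(J) = Add(Rational(-3, 7), Mul(Rational(3, 7), J)) (Function('r')(J) = Add(Rational(-3, 7), Mul(Rational(1, 7), Mul(Mul(1, 3), J))) = Add(Rational(-3, 7), Mul(Rational(1, 7), Mul(3, J))) = Add(Rational(-3, 7), Mul(Rational(3, 7), J)))
Function('n')(c, x) = Mul(2, x, Pow(Add(-43, c), -1)) (Function('n')(c, x) = Mul(Mul(2, x), Pow(Add(-43, c), -1)) = Mul(2, x, Pow(Add(-43, c), -1)))
D = Rational(-56, 925) (D = Mul(8, Pow(Add(-1, Mul(-51, Add(Rational(-3, 7), Mul(Rational(3, 7), 7)))), -1)) = Mul(8, Pow(Add(-1, Mul(-51, Add(Rational(-3, 7), 3))), -1)) = Mul(8, Pow(Add(-1, Mul(-51, Rational(18, 7))), -1)) = Mul(8, Pow(Add(-1, Rational(-918, 7)), -1)) = Mul(8, Pow(Rational(-925, 7), -1)) = Mul(8, Rational(-7, 925)) = Rational(-56, 925) ≈ -0.060541)
Add(Add(Function('n')(3, 162), D), 2212) = Add(Add(Mul(2, 162, Pow(Add(-43, 3), -1)), Rational(-56, 925)), 2212) = Add(Add(Mul(2, 162, Pow(-40, -1)), Rational(-56, 925)), 2212) = Add(Add(Mul(2, 162, Rational(-1, 40)), Rational(-56, 925)), 2212) = Add(Add(Rational(-81, 10), Rational(-56, 925)), 2212) = Add(Rational(-15097, 1850), 2212) = Rational(4077103, 1850)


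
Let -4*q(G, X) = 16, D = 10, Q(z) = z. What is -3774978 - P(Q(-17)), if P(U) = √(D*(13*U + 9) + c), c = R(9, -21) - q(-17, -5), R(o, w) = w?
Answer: -3774978 - I*√2137 ≈ -3.775e+6 - 46.228*I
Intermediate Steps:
q(G, X) = -4 (q(G, X) = -¼*16 = -4)
c = -17 (c = -21 - 1*(-4) = -21 + 4 = -17)
P(U) = √(73 + 130*U) (P(U) = √(10*(13*U + 9) - 17) = √(10*(9 + 13*U) - 17) = √((90 + 130*U) - 17) = √(73 + 130*U))
-3774978 - P(Q(-17)) = -3774978 - √(73 + 130*(-17)) = -3774978 - √(73 - 2210) = -3774978 - √(-2137) = -3774978 - I*√2137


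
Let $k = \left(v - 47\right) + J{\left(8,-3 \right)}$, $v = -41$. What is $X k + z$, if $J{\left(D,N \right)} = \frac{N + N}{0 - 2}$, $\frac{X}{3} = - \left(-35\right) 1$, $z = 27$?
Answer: $-8898$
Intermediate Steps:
$X = 105$ ($X = 3 \left(- \left(-35\right) 1\right) = 3 \left(\left(-1\right) \left(-35\right)\right) = 3 \cdot 35 = 105$)
$J{\left(D,N \right)} = - N$ ($J{\left(D,N \right)} = \frac{2 N}{-2} = 2 N \left(- \frac{1}{2}\right) = - N$)
$k = -85$ ($k = \left(-41 - 47\right) - -3 = -88 + 3 = -85$)
$X k + z = 105 \left(-85\right) + 27 = -8925 + 27 = -8898$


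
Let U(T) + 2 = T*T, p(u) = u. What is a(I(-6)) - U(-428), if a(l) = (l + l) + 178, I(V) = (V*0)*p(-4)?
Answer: -183004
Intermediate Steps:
I(V) = 0 (I(V) = (V*0)*(-4) = 0*(-4) = 0)
a(l) = 178 + 2*l (a(l) = 2*l + 178 = 178 + 2*l)
U(T) = -2 + T² (U(T) = -2 + T*T = -2 + T²)
a(I(-6)) - U(-428) = (178 + 2*0) - (-2 + (-428)²) = (178 + 0) - (-2 + 183184) = 178 - 1*183182 = 178 - 183182 = -183004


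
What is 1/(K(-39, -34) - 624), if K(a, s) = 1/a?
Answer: -39/24337 ≈ -0.0016025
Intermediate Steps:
1/(K(-39, -34) - 624) = 1/(1/(-39) - 624) = 1/(-1/39 - 624) = 1/(-24337/39) = -39/24337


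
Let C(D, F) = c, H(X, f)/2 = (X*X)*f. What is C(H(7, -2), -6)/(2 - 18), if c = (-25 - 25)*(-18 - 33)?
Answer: -1275/8 ≈ -159.38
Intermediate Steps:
c = 2550 (c = -50*(-51) = 2550)
H(X, f) = 2*f*X² (H(X, f) = 2*((X*X)*f) = 2*(X²*f) = 2*(f*X²) = 2*f*X²)
C(D, F) = 2550
C(H(7, -2), -6)/(2 - 18) = 2550/(2 - 18) = 2550/(-16) = -1/16*2550 = -1275/8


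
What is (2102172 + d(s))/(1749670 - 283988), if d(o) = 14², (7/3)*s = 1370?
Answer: 1051184/732841 ≈ 1.4344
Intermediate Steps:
s = 4110/7 (s = (3/7)*1370 = 4110/7 ≈ 587.14)
d(o) = 196
(2102172 + d(s))/(1749670 - 283988) = (2102172 + 196)/(1749670 - 283988) = 2102368/1465682 = 2102368*(1/1465682) = 1051184/732841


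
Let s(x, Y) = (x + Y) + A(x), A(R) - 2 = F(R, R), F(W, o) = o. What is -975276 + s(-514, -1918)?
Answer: -978220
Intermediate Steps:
A(R) = 2 + R
s(x, Y) = 2 + Y + 2*x (s(x, Y) = (x + Y) + (2 + x) = (Y + x) + (2 + x) = 2 + Y + 2*x)
-975276 + s(-514, -1918) = -975276 + (2 - 1918 + 2*(-514)) = -975276 + (2 - 1918 - 1028) = -975276 - 2944 = -978220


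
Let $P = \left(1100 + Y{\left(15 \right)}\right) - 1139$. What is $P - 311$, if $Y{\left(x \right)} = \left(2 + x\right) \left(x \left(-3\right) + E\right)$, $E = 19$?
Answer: $-792$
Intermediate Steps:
$Y{\left(x \right)} = \left(2 + x\right) \left(19 - 3 x\right)$ ($Y{\left(x \right)} = \left(2 + x\right) \left(x \left(-3\right) + 19\right) = \left(2 + x\right) \left(- 3 x + 19\right) = \left(2 + x\right) \left(19 - 3 x\right)$)
$P = -481$ ($P = \left(1100 + \left(38 - 3 \cdot 15^{2} + 13 \cdot 15\right)\right) - 1139 = \left(1100 + \left(38 - 675 + 195\right)\right) - 1139 = \left(1100 - 442\right) - 1139 = 658 - 1139 = -481$)
$P - 311 = -481 - 311 = -792$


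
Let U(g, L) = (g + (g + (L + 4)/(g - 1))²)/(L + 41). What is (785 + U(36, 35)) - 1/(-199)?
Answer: 14888278299/18526900 ≈ 803.60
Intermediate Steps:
U(g, L) = (g + (g + (4 + L)/(-1 + g))²)/(41 + L)
(785 + U(36, 35)) - 1/(-199) = (785 + ((4 + 35 + 36² - 1*36)² + 36*(-1 + 36)²)/((-1 + 36)²*(41 + 35))) - 1/(-199) = (785 + ((4 + 35 + 1296 - 36)² + 36*35²)/(35²*76)) - 1*(-1/199) = (785 + (1/1225)*(1/76)*(1299² + 36*1225)) + 1/199 = (785 + (1/1225)*(1/76)*(1687401 + 44100)) + 1/199 = (785 + (1/1225)*(1/76)*1731501) + 1/199 = (785 + 1731501/93100) + 1/199 = 74815001/93100 + 1/199 = 14888278299/18526900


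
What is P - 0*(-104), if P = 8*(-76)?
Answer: -608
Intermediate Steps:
P = -608
P - 0*(-104) = -608 - 0*(-104) = -608 - 811*0 = -608 + 0 = -608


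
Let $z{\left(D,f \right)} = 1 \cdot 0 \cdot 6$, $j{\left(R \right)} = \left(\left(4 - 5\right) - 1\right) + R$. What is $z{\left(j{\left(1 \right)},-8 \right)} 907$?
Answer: $0$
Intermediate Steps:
$j{\left(R \right)} = -2 + R$ ($j{\left(R \right)} = \left(-1 - 1\right) + R = -2 + R$)
$z{\left(D,f \right)} = 0$ ($z{\left(D,f \right)} = 0 \cdot 6 = 0$)
$z{\left(j{\left(1 \right)},-8 \right)} 907 = 0 \cdot 907 = 0$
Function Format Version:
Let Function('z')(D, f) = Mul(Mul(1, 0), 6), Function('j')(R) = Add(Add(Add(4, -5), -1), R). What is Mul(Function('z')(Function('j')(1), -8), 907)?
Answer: 0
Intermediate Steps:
Function('j')(R) = Add(-2, R) (Function('j')(R) = Add(Add(-1, -1), R) = Add(-2, R))
Function('z')(D, f) = 0 (Function('z')(D, f) = Mul(0, 6) = 0)
Mul(Function('z')(Function('j')(1), -8), 907) = Mul(0, 907) = 0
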